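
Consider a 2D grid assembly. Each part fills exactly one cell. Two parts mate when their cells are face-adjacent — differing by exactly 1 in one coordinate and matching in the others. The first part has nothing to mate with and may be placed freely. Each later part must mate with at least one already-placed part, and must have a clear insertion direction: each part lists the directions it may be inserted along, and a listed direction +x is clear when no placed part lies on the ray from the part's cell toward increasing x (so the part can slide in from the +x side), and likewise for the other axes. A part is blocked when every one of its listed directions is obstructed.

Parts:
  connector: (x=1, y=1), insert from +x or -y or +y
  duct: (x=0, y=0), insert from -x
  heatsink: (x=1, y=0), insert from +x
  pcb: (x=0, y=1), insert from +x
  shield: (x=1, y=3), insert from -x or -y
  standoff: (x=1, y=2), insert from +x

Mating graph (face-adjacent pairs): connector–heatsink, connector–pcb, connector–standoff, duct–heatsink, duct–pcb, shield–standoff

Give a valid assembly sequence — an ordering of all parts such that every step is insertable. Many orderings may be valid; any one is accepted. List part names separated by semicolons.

1. pcb@(0, 1) [+x clear] — {pcb}
2. connector@(1, 1) [+x clear] — {connector, pcb}
3. heatsink@(1, 0) [+x clear] — {connector, heatsink, pcb}
4. standoff@(1, 2) [+x clear] — {connector, heatsink, pcb, standoff}
5. duct@(0, 0) [-x clear] — {connector, duct, heatsink, pcb, standoff}
6. shield@(1, 3) [-x clear] — {connector, duct, heatsink, pcb, shield, standoff}

pcb; connector; heatsink; standoff; duct; shield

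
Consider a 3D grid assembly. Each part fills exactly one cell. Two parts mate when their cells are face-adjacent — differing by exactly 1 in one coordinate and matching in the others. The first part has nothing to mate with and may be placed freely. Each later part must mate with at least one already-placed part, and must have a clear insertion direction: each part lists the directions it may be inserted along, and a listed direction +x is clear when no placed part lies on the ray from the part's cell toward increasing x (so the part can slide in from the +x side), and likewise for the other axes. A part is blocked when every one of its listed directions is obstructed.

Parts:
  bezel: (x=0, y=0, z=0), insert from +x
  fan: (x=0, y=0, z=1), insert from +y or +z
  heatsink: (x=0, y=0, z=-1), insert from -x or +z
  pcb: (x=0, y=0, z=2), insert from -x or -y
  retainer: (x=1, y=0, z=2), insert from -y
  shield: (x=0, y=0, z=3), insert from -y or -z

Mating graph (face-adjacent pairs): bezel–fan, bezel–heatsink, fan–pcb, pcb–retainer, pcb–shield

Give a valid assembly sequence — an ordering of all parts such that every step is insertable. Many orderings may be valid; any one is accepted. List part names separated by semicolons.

1. retainer@(1, 0, 2) [-y clear] — {retainer}
2. pcb@(0, 0, 2) [-x clear] — {pcb, retainer}
3. fan@(0, 0, 1) [+y clear] — {fan, pcb, retainer}
4. bezel@(0, 0, 0) [+x clear] — {bezel, fan, pcb, retainer}
5. heatsink@(0, 0, -1) [-x clear] — {bezel, fan, heatsink, pcb, retainer}
6. shield@(0, 0, 3) [-y clear] — {bezel, fan, heatsink, pcb, retainer, shield}

retainer; pcb; fan; bezel; heatsink; shield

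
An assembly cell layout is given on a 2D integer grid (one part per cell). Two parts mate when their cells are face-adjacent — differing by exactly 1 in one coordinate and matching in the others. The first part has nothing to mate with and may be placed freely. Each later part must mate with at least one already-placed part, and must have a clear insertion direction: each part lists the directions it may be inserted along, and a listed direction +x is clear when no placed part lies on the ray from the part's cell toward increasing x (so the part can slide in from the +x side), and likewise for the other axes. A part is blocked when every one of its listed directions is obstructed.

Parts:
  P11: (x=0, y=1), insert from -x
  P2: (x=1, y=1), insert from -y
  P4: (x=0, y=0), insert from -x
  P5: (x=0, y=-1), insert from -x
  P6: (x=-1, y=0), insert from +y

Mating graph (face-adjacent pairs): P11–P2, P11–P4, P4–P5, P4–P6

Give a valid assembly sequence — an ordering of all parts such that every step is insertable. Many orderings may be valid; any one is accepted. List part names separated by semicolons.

P2; P11; P4; P6; P5

1. P2@(1, 1) [-y clear] — {P2}
2. P11@(0, 1) [-x clear] — {P11, P2}
3. P4@(0, 0) [-x clear] — {P11, P2, P4}
4. P6@(-1, 0) [+y clear] — {P11, P2, P4, P6}
5. P5@(0, -1) [-x clear] — {P11, P2, P4, P5, P6}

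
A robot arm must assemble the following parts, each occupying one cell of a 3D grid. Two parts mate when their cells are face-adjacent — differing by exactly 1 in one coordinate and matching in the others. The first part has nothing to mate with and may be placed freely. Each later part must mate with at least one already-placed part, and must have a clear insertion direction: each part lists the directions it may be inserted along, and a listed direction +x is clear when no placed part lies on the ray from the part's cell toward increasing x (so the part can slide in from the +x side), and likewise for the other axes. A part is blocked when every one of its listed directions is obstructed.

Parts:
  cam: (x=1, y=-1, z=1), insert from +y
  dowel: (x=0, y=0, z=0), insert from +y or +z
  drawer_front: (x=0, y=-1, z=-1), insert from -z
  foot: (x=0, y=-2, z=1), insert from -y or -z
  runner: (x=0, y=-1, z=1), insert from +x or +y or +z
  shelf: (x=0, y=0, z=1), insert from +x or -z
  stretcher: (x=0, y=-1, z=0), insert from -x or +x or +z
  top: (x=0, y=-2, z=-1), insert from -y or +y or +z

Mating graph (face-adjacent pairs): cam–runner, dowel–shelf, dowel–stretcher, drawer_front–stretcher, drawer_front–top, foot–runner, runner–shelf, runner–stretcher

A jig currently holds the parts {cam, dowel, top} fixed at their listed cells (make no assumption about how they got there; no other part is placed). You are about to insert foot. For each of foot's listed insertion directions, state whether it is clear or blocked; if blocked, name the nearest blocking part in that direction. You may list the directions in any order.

-y: clear; -z: blocked by top

-y: ray from foot(0, -2, 1) has no placed part ⇒ clear
-z: nearest on ray is top@(0, -2, -1) ⇒ blocked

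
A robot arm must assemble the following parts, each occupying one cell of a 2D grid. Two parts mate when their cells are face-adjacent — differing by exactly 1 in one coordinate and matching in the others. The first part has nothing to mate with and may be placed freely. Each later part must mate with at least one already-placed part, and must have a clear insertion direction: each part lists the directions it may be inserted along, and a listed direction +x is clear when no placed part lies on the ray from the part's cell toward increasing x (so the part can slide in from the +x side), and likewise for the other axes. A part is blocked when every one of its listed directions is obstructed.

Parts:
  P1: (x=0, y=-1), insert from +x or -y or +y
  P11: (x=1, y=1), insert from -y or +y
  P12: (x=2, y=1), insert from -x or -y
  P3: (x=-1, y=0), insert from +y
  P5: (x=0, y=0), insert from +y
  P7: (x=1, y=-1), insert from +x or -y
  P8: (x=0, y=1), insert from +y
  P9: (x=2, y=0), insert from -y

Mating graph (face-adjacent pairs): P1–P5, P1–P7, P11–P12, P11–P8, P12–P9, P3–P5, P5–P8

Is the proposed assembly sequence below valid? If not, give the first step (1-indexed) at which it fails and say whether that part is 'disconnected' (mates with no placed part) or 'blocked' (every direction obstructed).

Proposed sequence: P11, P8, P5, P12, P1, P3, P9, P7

Invalid at step 3 (blocked)

1. P11@(1, 1) [-y clear] — {P11}
2. P8@(0, 1) [+y clear] — {P11, P8}
3. P5@(0, 0) — +y all obstructed ⇒ blocked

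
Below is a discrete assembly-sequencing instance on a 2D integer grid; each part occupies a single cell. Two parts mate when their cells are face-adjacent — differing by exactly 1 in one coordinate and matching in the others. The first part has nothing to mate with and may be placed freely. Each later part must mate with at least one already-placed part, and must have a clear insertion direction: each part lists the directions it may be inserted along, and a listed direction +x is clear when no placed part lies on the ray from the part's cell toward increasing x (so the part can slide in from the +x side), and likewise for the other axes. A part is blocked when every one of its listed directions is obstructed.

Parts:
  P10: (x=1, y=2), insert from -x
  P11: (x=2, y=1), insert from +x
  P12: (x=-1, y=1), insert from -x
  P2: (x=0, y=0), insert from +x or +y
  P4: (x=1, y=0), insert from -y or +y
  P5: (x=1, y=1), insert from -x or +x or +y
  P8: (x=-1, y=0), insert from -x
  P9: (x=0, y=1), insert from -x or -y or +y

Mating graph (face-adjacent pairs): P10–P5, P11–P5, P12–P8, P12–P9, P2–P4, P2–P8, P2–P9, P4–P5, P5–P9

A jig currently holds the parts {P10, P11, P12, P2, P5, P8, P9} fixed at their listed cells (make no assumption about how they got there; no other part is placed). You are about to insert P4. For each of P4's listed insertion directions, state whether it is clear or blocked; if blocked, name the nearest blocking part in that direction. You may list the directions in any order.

+y: blocked by P5; -y: clear

-y: ray from P4(1, 0) has no placed part ⇒ clear
+y: nearest on ray is P5@(1, 1) ⇒ blocked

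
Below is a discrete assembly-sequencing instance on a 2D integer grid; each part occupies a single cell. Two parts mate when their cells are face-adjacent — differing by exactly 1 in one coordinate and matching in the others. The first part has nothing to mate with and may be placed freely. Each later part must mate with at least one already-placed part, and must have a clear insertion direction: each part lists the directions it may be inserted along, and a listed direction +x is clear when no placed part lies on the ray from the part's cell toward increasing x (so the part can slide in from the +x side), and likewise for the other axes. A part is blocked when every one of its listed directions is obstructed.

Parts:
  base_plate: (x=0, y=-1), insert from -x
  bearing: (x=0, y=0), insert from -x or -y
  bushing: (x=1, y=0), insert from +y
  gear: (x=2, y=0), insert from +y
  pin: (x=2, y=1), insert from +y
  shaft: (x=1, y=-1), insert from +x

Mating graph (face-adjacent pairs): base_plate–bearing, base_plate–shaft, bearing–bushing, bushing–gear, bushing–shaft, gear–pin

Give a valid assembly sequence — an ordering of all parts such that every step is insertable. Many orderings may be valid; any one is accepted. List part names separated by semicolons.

1. gear@(2, 0) [+y clear] — {gear}
2. bushing@(1, 0) [+y clear] — {bushing, gear}
3. shaft@(1, -1) [+x clear] — {bushing, gear, shaft}
4. pin@(2, 1) [+y clear] — {bushing, gear, pin, shaft}
5. base_plate@(0, -1) [-x clear] — {base_plate, bushing, gear, pin, shaft}
6. bearing@(0, 0) [-x clear] — {base_plate, bearing, bushing, gear, pin, shaft}

gear; bushing; shaft; pin; base_plate; bearing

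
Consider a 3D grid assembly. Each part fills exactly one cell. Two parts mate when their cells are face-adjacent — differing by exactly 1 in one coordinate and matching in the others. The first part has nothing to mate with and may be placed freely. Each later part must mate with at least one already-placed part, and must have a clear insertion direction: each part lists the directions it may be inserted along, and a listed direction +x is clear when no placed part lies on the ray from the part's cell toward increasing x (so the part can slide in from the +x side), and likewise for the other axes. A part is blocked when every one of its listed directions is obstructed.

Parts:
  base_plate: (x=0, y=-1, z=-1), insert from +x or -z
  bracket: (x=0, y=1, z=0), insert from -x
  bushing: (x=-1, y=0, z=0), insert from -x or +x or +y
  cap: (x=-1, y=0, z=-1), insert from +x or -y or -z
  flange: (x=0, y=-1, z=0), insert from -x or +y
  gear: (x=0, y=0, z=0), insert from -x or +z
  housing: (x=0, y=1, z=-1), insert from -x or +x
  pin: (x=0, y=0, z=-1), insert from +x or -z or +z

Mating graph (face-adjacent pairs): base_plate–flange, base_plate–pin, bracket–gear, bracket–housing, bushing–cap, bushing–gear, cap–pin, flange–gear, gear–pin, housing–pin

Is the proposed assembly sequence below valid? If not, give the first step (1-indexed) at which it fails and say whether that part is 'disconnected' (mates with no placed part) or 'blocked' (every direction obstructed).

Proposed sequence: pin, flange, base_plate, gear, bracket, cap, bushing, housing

Invalid at step 2 (disconnected)

1. pin@(0, 0, -1) [+x clear] — {pin}
2. flange@(0, -1, 0) — no placed neighbour ⇒ disconnected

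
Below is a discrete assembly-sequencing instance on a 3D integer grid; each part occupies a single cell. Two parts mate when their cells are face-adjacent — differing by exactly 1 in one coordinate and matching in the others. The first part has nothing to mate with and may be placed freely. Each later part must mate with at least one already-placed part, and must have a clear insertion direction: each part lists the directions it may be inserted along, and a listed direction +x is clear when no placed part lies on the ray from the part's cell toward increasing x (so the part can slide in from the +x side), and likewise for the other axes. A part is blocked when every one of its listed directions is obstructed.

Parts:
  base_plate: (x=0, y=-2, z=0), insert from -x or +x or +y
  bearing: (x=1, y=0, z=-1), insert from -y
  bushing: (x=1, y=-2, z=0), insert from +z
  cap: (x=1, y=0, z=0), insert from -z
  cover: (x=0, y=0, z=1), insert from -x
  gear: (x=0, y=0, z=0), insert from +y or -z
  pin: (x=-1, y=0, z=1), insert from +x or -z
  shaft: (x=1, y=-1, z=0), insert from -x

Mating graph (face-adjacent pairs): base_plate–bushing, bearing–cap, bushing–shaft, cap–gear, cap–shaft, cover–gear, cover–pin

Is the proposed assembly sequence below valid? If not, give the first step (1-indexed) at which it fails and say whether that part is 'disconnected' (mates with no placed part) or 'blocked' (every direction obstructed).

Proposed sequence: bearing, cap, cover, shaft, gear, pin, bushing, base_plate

1. bearing@(1, 0, -1) [-y clear] — {bearing}
2. cap@(1, 0, 0) — -z all obstructed ⇒ blocked

Invalid at step 2 (blocked)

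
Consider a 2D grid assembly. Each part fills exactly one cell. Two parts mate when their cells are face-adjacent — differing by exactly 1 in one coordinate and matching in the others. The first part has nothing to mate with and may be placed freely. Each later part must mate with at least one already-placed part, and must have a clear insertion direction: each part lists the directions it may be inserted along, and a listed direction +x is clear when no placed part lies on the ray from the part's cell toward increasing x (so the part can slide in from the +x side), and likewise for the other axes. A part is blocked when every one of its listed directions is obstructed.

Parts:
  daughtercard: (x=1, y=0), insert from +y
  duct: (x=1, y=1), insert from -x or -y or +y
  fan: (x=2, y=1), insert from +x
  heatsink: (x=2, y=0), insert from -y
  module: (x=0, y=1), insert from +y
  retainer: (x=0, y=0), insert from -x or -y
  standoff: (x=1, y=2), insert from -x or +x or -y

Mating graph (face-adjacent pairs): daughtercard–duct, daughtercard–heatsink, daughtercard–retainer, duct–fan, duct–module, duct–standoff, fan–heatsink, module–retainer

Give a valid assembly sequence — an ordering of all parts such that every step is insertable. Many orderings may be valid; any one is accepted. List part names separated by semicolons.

1. module@(0, 1) [+y clear] — {module}
2. retainer@(0, 0) [-x clear] — {module, retainer}
3. daughtercard@(1, 0) [+y clear] — {daughtercard, module, retainer}
4. heatsink@(2, 0) [-y clear] — {daughtercard, heatsink, module, retainer}
5. duct@(1, 1) [+y clear] — {daughtercard, duct, heatsink, module, retainer}
6. standoff@(1, 2) [-x clear] — {daughtercard, duct, heatsink, module, retainer, standoff}
7. fan@(2, 1) [+x clear] — {daughtercard, duct, fan, heatsink, module, retainer, standoff}

module; retainer; daughtercard; heatsink; duct; standoff; fan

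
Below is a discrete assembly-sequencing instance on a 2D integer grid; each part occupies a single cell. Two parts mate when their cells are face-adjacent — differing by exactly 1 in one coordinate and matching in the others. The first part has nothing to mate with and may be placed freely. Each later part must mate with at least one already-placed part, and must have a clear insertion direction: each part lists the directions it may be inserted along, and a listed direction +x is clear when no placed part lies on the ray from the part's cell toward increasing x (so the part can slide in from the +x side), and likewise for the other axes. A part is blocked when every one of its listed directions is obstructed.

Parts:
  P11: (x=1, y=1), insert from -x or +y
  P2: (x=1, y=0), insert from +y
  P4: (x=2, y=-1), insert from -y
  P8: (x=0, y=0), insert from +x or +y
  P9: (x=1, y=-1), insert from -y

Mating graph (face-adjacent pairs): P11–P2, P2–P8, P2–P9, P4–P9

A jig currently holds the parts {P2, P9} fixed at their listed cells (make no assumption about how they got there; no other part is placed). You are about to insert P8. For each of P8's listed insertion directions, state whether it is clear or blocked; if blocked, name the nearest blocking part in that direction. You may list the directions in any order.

+x: nearest on ray is P2@(1, 0) ⇒ blocked
+y: ray from P8(0, 0) has no placed part ⇒ clear

+x: blocked by P2; +y: clear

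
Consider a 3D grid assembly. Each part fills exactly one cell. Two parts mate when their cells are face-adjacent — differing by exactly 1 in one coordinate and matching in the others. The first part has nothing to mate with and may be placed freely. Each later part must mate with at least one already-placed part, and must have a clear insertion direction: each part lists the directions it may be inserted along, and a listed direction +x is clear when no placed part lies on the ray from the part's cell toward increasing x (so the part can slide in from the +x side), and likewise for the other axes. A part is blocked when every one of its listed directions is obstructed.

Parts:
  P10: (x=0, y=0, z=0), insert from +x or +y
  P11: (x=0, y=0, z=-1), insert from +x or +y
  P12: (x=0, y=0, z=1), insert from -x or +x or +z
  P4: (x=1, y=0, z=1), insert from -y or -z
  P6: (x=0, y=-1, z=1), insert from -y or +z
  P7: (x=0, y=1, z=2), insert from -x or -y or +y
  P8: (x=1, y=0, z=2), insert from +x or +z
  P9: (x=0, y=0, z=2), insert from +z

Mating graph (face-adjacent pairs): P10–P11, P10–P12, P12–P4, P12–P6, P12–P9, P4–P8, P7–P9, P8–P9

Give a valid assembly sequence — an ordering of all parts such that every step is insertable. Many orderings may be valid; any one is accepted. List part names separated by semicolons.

1. P4@(1, 0, 1) [-y clear] — {P4}
2. P8@(1, 0, 2) [+x clear] — {P4, P8}
3. P9@(0, 0, 2) [+z clear] — {P4, P8, P9}
4. P12@(0, 0, 1) [-x clear] — {P12, P4, P8, P9}
5. P6@(0, -1, 1) [-y clear] — {P12, P4, P6, P8, P9}
6. P10@(0, 0, 0) [+x clear] — {P10, P12, P4, P6, P8, P9}
7. P7@(0, 1, 2) [-x clear] — {P10, P12, P4, P6, P7, P8, P9}
8. P11@(0, 0, -1) [+x clear] — {P10, P11, P12, P4, P6, P7, P8, P9}

P4; P8; P9; P12; P6; P10; P7; P11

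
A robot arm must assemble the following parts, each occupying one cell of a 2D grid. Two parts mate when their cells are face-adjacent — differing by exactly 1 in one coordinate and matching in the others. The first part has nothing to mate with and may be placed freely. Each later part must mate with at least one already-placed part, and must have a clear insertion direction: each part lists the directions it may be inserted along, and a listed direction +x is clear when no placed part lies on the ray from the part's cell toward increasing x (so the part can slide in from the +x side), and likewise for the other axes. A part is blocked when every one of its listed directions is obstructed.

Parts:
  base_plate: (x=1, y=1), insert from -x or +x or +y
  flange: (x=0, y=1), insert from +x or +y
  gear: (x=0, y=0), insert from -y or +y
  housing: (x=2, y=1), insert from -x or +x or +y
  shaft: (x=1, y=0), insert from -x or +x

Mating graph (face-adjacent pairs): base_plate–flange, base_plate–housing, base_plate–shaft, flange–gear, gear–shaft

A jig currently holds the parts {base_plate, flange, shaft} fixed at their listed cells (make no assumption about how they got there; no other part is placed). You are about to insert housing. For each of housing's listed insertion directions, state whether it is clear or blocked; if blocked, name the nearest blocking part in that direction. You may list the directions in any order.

+x: clear; +y: clear; -x: blocked by base_plate

-x: nearest on ray is base_plate@(1, 1) ⇒ blocked
+x: ray from housing(2, 1) has no placed part ⇒ clear
+y: ray from housing(2, 1) has no placed part ⇒ clear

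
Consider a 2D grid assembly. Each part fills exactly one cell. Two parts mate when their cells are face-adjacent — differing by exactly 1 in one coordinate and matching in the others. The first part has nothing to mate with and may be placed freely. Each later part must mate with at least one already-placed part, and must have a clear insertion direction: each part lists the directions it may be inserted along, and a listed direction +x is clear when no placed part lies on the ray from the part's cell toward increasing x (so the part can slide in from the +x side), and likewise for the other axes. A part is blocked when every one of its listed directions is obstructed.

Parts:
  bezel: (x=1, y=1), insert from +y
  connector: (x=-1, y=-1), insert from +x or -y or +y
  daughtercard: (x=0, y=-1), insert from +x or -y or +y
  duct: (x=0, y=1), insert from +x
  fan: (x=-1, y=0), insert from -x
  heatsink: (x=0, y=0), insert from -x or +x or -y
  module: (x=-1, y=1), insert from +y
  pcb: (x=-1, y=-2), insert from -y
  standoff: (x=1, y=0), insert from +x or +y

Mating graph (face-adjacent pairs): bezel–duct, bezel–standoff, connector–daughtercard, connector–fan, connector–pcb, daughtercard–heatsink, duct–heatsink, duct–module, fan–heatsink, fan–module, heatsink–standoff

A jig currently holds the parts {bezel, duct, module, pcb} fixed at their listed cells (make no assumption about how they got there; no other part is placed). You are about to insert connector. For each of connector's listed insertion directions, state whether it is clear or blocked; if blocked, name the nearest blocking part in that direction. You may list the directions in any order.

+x: clear; +y: blocked by module; -y: blocked by pcb

+x: ray from connector(-1, -1) has no placed part ⇒ clear
-y: nearest on ray is pcb@(-1, -2) ⇒ blocked
+y: nearest on ray is module@(-1, 1) ⇒ blocked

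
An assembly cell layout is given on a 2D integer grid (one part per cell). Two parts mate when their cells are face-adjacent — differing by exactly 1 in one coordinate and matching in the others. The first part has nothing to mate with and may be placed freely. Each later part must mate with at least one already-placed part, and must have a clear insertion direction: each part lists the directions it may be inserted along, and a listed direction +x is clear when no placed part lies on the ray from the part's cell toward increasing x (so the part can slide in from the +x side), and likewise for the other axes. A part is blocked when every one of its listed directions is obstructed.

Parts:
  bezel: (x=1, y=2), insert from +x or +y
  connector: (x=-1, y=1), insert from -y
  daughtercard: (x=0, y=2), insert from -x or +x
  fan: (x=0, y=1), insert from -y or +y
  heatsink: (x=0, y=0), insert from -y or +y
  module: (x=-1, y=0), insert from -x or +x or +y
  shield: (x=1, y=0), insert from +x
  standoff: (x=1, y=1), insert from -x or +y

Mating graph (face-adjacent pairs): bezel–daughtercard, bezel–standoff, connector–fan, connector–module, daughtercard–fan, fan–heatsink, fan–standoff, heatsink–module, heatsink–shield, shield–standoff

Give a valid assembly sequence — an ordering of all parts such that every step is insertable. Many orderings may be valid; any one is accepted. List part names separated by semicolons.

1. heatsink@(0, 0) [-y clear] — {heatsink}
2. shield@(1, 0) [+x clear] — {heatsink, shield}
3. standoff@(1, 1) [-x clear] — {heatsink, shield, standoff}
4. bezel@(1, 2) [+x clear] — {bezel, heatsink, shield, standoff}
5. fan@(0, 1) [+y clear] — {bezel, fan, heatsink, shield, standoff}
6. daughtercard@(0, 2) [-x clear] — {bezel, daughtercard, fan, heatsink, shield, standoff}
7. connector@(-1, 1) [-y clear] — {bezel, connector, daughtercard, fan, heatsink, shield, standoff}
8. module@(-1, 0) [-x clear] — {bezel, connector, daughtercard, fan, heatsink, module, shield, standoff}

heatsink; shield; standoff; bezel; fan; daughtercard; connector; module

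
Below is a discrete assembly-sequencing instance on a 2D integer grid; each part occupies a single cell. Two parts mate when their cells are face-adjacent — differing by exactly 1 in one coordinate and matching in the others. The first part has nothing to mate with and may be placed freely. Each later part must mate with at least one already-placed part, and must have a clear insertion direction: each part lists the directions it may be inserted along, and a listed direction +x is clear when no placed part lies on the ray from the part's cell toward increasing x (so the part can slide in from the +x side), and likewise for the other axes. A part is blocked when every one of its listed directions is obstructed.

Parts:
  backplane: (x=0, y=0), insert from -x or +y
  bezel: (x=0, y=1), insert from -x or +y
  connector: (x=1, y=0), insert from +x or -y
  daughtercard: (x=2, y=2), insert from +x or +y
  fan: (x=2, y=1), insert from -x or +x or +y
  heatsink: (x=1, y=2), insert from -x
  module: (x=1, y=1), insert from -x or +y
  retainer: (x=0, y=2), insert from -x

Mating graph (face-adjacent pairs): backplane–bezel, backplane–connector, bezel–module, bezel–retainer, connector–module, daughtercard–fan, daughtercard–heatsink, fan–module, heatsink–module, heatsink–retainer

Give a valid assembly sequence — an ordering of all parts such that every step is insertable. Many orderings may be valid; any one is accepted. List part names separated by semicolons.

heatsink; daughtercard; fan; retainer; module; connector; backplane; bezel

1. heatsink@(1, 2) [-x clear] — {heatsink}
2. daughtercard@(2, 2) [+x clear] — {daughtercard, heatsink}
3. fan@(2, 1) [-x clear] — {daughtercard, fan, heatsink}
4. retainer@(0, 2) [-x clear] — {daughtercard, fan, heatsink, retainer}
5. module@(1, 1) [-x clear] — {daughtercard, fan, heatsink, module, retainer}
6. connector@(1, 0) [+x clear] — {connector, daughtercard, fan, heatsink, module, retainer}
7. backplane@(0, 0) [-x clear] — {backplane, connector, daughtercard, fan, heatsink, module, retainer}
8. bezel@(0, 1) [-x clear] — {backplane, bezel, connector, daughtercard, fan, heatsink, module, retainer}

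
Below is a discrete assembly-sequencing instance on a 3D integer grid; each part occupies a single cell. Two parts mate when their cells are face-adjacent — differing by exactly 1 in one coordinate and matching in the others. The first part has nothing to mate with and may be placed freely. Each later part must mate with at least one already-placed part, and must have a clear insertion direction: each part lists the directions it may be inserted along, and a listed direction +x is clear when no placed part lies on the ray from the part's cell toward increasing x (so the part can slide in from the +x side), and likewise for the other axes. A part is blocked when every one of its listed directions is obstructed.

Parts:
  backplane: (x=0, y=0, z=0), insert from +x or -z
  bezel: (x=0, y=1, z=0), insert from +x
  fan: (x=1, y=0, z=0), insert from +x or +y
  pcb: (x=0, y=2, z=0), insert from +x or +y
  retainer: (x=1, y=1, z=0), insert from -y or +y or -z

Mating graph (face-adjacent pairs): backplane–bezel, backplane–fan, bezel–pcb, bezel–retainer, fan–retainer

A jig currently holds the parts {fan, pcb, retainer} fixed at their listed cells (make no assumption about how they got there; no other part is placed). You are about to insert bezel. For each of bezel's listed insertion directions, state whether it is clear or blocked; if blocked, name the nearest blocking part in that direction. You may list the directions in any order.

+x: blocked by retainer

+x: nearest on ray is retainer@(1, 1, 0) ⇒ blocked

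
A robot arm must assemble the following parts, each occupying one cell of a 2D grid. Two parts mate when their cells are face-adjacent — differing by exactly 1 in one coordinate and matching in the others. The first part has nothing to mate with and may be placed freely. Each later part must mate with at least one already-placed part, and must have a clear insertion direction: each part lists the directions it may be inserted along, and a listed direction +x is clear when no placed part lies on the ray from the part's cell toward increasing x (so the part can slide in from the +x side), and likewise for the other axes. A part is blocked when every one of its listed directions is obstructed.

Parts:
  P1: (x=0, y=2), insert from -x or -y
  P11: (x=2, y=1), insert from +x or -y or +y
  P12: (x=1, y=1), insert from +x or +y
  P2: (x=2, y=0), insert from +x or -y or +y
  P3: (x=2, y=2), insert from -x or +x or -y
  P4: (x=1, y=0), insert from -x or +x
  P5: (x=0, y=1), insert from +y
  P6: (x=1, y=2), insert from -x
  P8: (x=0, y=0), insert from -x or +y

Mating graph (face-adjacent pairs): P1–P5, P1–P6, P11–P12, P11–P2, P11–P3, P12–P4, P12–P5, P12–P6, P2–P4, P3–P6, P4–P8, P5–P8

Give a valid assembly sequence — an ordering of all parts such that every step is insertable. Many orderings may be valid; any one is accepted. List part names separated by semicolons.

P2; P4; P11; P3; P12; P6; P5; P1; P8

1. P2@(2, 0) [+x clear] — {P2}
2. P4@(1, 0) [-x clear] — {P2, P4}
3. P11@(2, 1) [+x clear] — {P11, P2, P4}
4. P3@(2, 2) [-x clear] — {P11, P2, P3, P4}
5. P12@(1, 1) [+y clear] — {P11, P12, P2, P3, P4}
6. P6@(1, 2) [-x clear] — {P11, P12, P2, P3, P4, P6}
7. P5@(0, 1) [+y clear] — {P11, P12, P2, P3, P4, P5, P6}
8. P1@(0, 2) [-x clear] — {P1, P11, P12, P2, P3, P4, P5, P6}
9. P8@(0, 0) [-x clear] — {P1, P11, P12, P2, P3, P4, P5, P6, P8}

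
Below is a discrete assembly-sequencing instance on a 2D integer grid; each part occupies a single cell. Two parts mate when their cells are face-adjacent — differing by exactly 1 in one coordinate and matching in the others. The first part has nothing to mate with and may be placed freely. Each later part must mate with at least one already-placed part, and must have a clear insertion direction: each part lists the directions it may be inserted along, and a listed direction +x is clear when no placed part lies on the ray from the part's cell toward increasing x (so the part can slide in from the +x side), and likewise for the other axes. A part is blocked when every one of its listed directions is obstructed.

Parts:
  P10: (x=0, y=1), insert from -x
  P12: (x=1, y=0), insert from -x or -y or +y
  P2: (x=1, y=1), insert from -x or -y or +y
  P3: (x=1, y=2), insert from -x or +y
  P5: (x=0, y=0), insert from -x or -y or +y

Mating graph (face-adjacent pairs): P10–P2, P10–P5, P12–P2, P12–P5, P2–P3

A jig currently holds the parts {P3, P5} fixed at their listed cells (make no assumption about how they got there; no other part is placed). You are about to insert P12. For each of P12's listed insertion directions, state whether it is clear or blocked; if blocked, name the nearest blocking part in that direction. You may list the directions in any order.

-x: nearest on ray is P5@(0, 0) ⇒ blocked
-y: ray from P12(1, 0) has no placed part ⇒ clear
+y: nearest on ray is P3@(1, 2) ⇒ blocked

+y: blocked by P3; -x: blocked by P5; -y: clear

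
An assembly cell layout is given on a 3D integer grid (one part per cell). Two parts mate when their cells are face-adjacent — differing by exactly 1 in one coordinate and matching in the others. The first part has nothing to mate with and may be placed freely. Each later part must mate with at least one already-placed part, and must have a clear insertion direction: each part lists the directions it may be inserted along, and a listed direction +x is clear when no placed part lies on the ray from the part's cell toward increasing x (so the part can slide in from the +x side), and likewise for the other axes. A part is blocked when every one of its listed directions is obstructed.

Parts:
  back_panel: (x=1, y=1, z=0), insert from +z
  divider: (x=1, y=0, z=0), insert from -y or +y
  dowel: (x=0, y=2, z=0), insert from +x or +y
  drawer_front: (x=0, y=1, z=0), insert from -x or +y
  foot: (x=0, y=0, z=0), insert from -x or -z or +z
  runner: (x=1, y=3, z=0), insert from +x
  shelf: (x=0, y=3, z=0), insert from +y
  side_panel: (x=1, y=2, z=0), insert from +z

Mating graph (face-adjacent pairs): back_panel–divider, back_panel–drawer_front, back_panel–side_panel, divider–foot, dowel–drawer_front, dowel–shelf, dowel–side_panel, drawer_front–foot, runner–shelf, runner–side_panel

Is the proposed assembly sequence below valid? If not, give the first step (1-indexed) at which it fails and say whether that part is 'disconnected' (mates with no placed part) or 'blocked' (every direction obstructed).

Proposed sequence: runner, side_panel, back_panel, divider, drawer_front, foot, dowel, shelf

Valid

1. runner@(1, 3, 0) [+x clear] — {runner}
2. side_panel@(1, 2, 0) [+z clear] — {runner, side_panel}
3. back_panel@(1, 1, 0) [+z clear] — {back_panel, runner, side_panel}
4. divider@(1, 0, 0) [-y clear] — {back_panel, divider, runner, side_panel}
5. drawer_front@(0, 1, 0) [-x clear] — {back_panel, divider, drawer_front, runner, side_panel}
6. foot@(0, 0, 0) [-x clear] — {back_panel, divider, drawer_front, foot, runner, side_panel}
7. dowel@(0, 2, 0) [+y clear] — {back_panel, divider, dowel, drawer_front, foot, runner, side_panel}
8. shelf@(0, 3, 0) [+y clear] — {back_panel, divider, dowel, drawer_front, foot, runner, shelf, side_panel}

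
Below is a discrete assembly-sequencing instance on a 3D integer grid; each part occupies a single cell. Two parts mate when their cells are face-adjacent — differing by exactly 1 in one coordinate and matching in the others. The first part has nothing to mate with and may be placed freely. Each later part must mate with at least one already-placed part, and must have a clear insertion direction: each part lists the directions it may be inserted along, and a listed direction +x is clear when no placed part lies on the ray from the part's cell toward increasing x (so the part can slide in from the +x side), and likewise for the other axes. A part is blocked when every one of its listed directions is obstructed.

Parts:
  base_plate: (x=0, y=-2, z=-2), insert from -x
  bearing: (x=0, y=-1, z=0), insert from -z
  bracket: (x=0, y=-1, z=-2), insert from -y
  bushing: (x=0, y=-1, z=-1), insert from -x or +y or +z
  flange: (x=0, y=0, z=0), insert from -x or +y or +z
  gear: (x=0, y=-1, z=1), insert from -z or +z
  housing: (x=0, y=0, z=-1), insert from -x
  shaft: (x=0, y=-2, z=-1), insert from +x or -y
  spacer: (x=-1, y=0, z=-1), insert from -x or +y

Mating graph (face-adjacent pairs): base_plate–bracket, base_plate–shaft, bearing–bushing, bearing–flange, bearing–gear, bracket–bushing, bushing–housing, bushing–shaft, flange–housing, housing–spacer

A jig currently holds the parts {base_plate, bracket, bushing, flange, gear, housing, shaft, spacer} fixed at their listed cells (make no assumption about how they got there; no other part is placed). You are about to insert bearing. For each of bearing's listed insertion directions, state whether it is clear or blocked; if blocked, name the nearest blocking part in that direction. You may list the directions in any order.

-z: nearest on ray is bushing@(0, -1, -1) ⇒ blocked

-z: blocked by bushing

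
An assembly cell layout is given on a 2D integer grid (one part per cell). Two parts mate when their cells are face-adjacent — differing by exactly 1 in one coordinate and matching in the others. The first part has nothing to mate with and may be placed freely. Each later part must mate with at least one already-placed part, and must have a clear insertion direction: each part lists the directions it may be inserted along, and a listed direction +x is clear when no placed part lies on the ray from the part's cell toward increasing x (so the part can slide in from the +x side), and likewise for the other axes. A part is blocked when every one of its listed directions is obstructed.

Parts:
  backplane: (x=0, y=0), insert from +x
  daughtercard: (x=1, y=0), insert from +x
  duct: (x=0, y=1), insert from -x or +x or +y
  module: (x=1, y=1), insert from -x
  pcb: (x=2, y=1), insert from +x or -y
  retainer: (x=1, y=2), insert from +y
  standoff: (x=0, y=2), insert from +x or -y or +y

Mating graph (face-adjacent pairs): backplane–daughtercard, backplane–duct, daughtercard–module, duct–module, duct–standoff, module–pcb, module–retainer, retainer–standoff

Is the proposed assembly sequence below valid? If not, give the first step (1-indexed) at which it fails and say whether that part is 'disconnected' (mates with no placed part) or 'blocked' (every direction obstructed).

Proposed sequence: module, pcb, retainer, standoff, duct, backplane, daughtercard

Valid

1. module@(1, 1) [-x clear] — {module}
2. pcb@(2, 1) [+x clear] — {module, pcb}
3. retainer@(1, 2) [+y clear] — {module, pcb, retainer}
4. standoff@(0, 2) [-y clear] — {module, pcb, retainer, standoff}
5. duct@(0, 1) [-x clear] — {duct, module, pcb, retainer, standoff}
6. backplane@(0, 0) [+x clear] — {backplane, duct, module, pcb, retainer, standoff}
7. daughtercard@(1, 0) [+x clear] — {backplane, daughtercard, duct, module, pcb, retainer, standoff}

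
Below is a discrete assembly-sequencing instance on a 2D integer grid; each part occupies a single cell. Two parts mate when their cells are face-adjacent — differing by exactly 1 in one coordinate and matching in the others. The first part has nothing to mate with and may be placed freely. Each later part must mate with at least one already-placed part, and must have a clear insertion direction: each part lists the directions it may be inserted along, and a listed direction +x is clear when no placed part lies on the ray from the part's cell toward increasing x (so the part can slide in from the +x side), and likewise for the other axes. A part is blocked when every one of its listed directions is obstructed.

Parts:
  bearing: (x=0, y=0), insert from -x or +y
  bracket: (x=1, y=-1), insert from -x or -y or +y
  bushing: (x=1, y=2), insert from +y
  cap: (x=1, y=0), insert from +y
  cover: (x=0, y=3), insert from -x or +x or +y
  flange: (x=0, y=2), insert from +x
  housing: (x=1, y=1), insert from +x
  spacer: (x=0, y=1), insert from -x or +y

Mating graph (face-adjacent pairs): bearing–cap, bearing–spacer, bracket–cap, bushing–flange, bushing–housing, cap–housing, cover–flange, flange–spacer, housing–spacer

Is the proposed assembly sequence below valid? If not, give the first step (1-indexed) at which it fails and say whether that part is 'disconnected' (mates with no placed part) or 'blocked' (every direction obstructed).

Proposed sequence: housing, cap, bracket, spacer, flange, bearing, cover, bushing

Invalid at step 2 (blocked)

1. housing@(1, 1) [+x clear] — {housing}
2. cap@(1, 0) — +y all obstructed ⇒ blocked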